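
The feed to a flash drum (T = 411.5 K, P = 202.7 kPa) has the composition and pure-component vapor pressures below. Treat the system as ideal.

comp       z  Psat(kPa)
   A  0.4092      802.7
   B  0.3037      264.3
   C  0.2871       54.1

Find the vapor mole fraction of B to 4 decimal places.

Raoult's law: Kᵢ = Pᵢˢᵃᵗ/P = Pᵢˢᵃᵗ/202.7.
  K_A = 802.7/202.7 = 3.960039, K_B = 264.3/202.7 = 1.303897, K_C = 54.1/202.7 = 0.266897
Iterate (Newton) starting at ψ = 0.5:
  ψ = 0.5000: g = 0.23626, g' = -0.9886 → ψ = 0.7390
  ψ = 0.7390: g = -0.00392, g' = -1.1064 → ψ = 0.7354
Converged at ψ = 0.7354.
Compositions from xᵢ = zᵢ/(1+ψ(Kᵢ−1)), yᵢ = Kᵢxᵢ:
  A: x = 0.1288, y = 0.5101
  B: x = 0.2482, y = 0.3237
  C: x = 0.6230, y = 0.1663

y_B = 0.3237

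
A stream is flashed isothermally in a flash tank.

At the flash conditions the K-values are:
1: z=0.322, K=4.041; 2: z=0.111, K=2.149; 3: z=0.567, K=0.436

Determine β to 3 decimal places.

Rachford–Rice: g(β) = Σ zᵢ(Kᵢ−1)/(1+β(Kᵢ−1)) = 0.
Feasibility: ΣzᵢKᵢ = 1.787, Σzᵢ/Kᵢ = 1.432 — both > 1, two phases present.
Newton–Raphson from β = 0.5:
  β = 0.500: g = 0.0241, g' = -0.878 → β = 0.527
  β = 0.527: g = 0.0002, g' = -0.861 → β = 0.528
Converged at β = 0.528.

β = 0.528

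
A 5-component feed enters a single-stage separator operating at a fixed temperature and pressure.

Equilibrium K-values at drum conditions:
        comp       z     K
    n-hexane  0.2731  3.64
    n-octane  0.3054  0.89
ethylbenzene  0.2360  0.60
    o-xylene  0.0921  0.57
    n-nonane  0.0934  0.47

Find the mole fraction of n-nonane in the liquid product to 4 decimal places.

x_n-nonane = 0.1353

Let ψ = V/F and solve Σ zᵢ(Kᵢ−1)/(1+ψ(Kᵢ−1)) = 0.
Feasibility: ΣzᵢKᵢ = 1.5039, Σzᵢ/Kᵢ = 1.1718 — both > 1, two phases present.
Iterate (Newton) starting at ψ = 0.35:
  ψ = 0.3500: g = 0.12263, g' = -0.6324 → ψ = 0.5439
  ψ = 0.5439: g = 0.01835, g' = -0.4674 → ψ = 0.5832
  ψ = 0.5832: g = 0.00038, g' = -0.4489 → ψ = 0.5840
Converged at ψ = 0.5840.
Compositions from xᵢ = zᵢ/(1+ψ(Kᵢ−1)), yᵢ = Kᵢxᵢ:
  n-hexane: x = 0.1074, y = 0.3911
  n-octane: x = 0.3264, y = 0.2905
  ethylbenzene: x = 0.3079, y = 0.1848
  o-xylene: x = 0.1230, y = 0.0701
  n-nonane: x = 0.1353, y = 0.0636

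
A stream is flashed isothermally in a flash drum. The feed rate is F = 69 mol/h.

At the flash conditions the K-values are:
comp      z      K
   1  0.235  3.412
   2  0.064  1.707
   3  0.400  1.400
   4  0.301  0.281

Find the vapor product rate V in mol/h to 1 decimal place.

Rachford–Rice: g(ψ) = Σ zᵢ(Kᵢ−1)/(1+ψ(Kᵢ−1)) = 0.
Feasibility: ΣzᵢKᵢ = 1.556, Σzᵢ/Kᵢ = 1.463 — both > 1, two phases present.
Newton–Raphson from ψ = 0.5:
  ψ = 0.500: g = 0.0858, g' = -0.722 → ψ = 0.619
  ψ = 0.619: g = -0.0028, g' = -0.782 → ψ = 0.615
Converged at ψ = 0.615.
Then V = ψ·F = 0.6153·69 = 42.5 mol/h and L = F − V = 26.5 mol/h.

V = 42.5 mol/h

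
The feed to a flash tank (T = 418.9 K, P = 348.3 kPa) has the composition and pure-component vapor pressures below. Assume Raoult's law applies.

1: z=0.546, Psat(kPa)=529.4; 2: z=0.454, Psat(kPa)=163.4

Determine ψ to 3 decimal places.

Raoult's law: Kᵢ = Pᵢˢᵃᵗ/P = Pᵢˢᵃᵗ/348.3.
  K_1 = 529.4/348.3 = 1.51995, K_2 = 163.4/348.3 = 0.46914
Let ψ = V/F and solve Σ zᵢ(Kᵢ−1)/(1+ψ(Kᵢ−1)) = 0.
Feasibility: ΣzᵢKᵢ = 1.043, Σzᵢ/Kᵢ = 1.327 — both > 1, two phases present.
Iterate (Newton) starting at ψ = 0.5:
  ψ = 0.500: g = -0.1028, g' = -0.330 → ψ = 0.189
  ψ = 0.189: g = -0.0093, g' = -0.280 → ψ = 0.155
Converged at ψ = 0.155.

ψ = 0.155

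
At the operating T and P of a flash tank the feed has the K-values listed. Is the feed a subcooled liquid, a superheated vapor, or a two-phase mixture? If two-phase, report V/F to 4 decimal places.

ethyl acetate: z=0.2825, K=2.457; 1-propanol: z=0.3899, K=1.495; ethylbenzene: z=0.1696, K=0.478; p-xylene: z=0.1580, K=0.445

ΣzᵢKᵢ = 1.4284; Σzᵢ/Kᵢ = 1.0856.
Both exceed 1, so a two-phase solution exists.
Iterate (Newton) starting at ψ = 0.41:
  ψ = 0.4100: g = 0.19195, g' = -0.4574 → ψ = 0.8296
  ψ = 0.8296: g = 0.00448, g' = -0.4819 → ψ = 0.8389
Converged at ψ = 0.8389.

two-phase, V/F = 0.8389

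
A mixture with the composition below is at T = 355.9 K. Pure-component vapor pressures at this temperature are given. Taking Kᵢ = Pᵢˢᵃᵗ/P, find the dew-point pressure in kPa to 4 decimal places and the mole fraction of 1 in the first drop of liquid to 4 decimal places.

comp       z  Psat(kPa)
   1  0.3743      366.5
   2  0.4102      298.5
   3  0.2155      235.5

Pdew = 302.0636 kPa, x_1 = 0.3085

At the dew point ψ → 1, so Σzᵢ/Kᵢ = 1 with Kᵢ = Pᵢˢᵃᵗ/P ⇒ 1/P = Σzᵢ/Pᵢˢᵃᵗ.
1/P = 0.3743/366.5 + 0.4102/298.5 + 0.2155/235.5 = 0.0033106 ⇒ P = 302.0636 kPa
xᵢ = zᵢP/Pᵢˢᵃᵗ ⇒ x_1 = 0.3743·302.0636/366.5 = 0.3085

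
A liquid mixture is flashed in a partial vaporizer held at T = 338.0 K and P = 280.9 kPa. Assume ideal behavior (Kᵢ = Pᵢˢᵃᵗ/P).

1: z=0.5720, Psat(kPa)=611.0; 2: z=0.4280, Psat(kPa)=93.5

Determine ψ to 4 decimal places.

Raoult's law: Kᵢ = Pᵢˢᵃᵗ/P = Pᵢˢᵃᵗ/280.9.
  K_1 = 611.0/280.9 = 2.175151, K_2 = 93.5/280.9 = 0.332859
Material balance + equilibrium reduce to Σ zᵢ(Kᵢ−1)/(1+ψ(Kᵢ−1)) = 0.
Check two-phase: ΣzᵢKᵢ = 1.3867 > 1 and Σzᵢ/Kᵢ = 1.5488 > 1, so g(0) = 0.3867 > 0 and g(1) = -0.5488 < 0.
Newton iteration, ψ⁰ = 0.47:
  ψ = 0.4700: g = 0.01706, g' = -0.7321 → ψ = 0.4933
  ψ = 0.4933: g = -0.00009, g' = -0.7398 → ψ = 0.4932
Converged at ψ = 0.4932.

ψ = 0.4932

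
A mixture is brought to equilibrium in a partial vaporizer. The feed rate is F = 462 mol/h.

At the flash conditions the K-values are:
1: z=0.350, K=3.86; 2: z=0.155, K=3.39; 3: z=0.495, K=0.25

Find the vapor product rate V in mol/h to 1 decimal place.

Material balance + equilibrium reduce to Σ zᵢ(Kᵢ−1)/(1+V/F(Kᵢ−1)) = 0.
Check two-phase: ΣzᵢKᵢ = 2.000 > 1 and Σzᵢ/Kᵢ = 2.116 > 1, so g(0) = 1.000 > 0 and g(1) = -1.116 < 0.
Newton–Raphson from V/F = 0.5:
  V/F = 0.500: g = -0.0133, g' = -1.381 → V/F = 0.490
Converged at V/F = 0.490.
Then V = V/F·F = 0.4904·462 = 226.6 mol/h and L = F − V = 235.4 mol/h.

V = 226.6 mol/h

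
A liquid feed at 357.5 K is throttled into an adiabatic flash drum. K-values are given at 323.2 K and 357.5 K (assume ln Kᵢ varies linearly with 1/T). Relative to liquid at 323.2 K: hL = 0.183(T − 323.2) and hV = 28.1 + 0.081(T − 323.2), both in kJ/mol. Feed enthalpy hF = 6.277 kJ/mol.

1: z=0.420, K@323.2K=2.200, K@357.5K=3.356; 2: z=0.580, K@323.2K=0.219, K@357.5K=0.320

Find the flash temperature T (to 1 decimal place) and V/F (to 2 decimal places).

Adiabatic flash: solve Rachford–Rice at each trial T, then check hF = ψ·hV(T) + (1−ψ)·hL(T).
  T = 323.2 K: K = (2.200, 0.219), RR gives ψ = 0.054, H_out = 1.530 kJ/mol
  T = 357.5 K: K = (3.356, 0.320), RR gives ψ = 0.371, H_out = 15.416 kJ/mol
  T = 340.4 K: K = (2.748, 0.267), RR gives ψ = 0.241, H_out = 9.510 kJ/mol
  T = 331.8 K: K = (2.466, 0.243), RR gives ψ = 0.159, H_out = 5.899 kJ/mol
  T = 336.1 K: K = (2.605, 0.255), RR gives ψ = 0.202, H_out = 7.778 kJ/mol
  T = 334.0 K: K = (2.536, 0.249), RR gives ψ = 0.182, H_out = 6.881 kJ/mol
Linear interpolation between T = 331.8 (H_out = 5.899) and T = 334.0 (H_out = 6.881) on hF = 6.277 gives T ≈ 332.6 K, at which ψ = 0.17.

T = 332.6 K, V/F = 0.17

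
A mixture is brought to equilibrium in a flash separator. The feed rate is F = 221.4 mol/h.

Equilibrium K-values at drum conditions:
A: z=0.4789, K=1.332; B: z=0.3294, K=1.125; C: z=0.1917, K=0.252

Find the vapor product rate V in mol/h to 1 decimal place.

V = 65.8 mol/h

Rachford–Rice: g(ψ) = Σ zᵢ(Kᵢ−1)/(1+ψ(Kᵢ−1)) = 0.
Check two-phase: ΣzᵢKᵢ = 1.0568 > 1 and Σzᵢ/Kᵢ = 1.4130 > 1, so g(0) = 0.0568 > 0 and g(1) = -0.4130 < 0.
Newton iteration, ψ⁰ = 0.5:
  ψ = 0.5000: g = -0.05395, g' = -0.3171 → ψ = 0.3299
  ψ = 0.3299: g = -0.00752, g' = -0.2367 → ψ = 0.2981
  ψ = 0.2981: g = -0.00017, g' = -0.2261 → ψ = 0.2974
Converged at ψ = 0.2974.
Then V = ψ·F = 0.2974·221.4 = 65.8 mol/h and L = F − V = 155.6 mol/h.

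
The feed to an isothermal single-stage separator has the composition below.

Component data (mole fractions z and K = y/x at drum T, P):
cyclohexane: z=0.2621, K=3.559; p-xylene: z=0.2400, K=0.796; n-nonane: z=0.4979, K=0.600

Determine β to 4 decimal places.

Material balance + equilibrium reduce to Σ zᵢ(Kᵢ−1)/(1+β(Kᵢ−1)) = 0.
Feasibility: ΣzᵢKᵢ = 1.4226, Σzᵢ/Kᵢ = 1.2050 — both > 1, two phases present.
Newton iteration, β⁰ = 0.62:
  β = 0.6200: g = -0.06158, g' = -0.4105 → β = 0.4700
  β = 0.4700: g = 0.00508, g' = -0.4868 → β = 0.4804
  β = 0.4804: g = 0.00004, g' = -0.4797 → β = 0.4805
Converged at β = 0.4805.

β = 0.4805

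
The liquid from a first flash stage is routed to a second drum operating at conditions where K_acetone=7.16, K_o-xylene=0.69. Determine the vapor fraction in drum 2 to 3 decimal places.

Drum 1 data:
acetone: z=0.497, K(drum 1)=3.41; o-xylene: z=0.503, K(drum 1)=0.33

V/F (drum 2) = 0.575

Drum 1:
Let ψ₁ = V/F and solve Σ zᵢ(Kᵢ−1)/(1+ψ₁(Kᵢ−1)) = 0.
g(0) = ΣzᵢKᵢ − 1 = 0.861 and g(1) = 1 − Σzᵢ/Kᵢ = -0.670, so a root lies in (0, 1).
Newton–Raphson from ψ₁ = 0.41:
  ψ₁ = 0.410: g = 0.1378, g' = -1.160 → ψ₁ = 0.529
  ψ₁ = 0.529: g = 0.0046, g' = -1.100 → ψ₁ = 0.533
Converged at ψ₁ = 0.533.
Drum-1 compositions:
  acetone: x = 0.218, y = 0.742
  o-xylene: x = 0.782, y = 0.258
Drum-2 feed = drum-1 liquid: z₂ = (0.2175, 0.7825).
Drum 2:
Let ψ₂ = V/F and solve Σ zᵢ(Kᵢ−1)/(1+ψ₂(Kᵢ−1)) = 0.
g(0) = ΣzᵢKᵢ − 1 = 1.097 and g(1) = 1 − Σzᵢ/Kᵢ = -0.164, so a root lies in (0, 1).
Iterate (Newton) starting at ψ₂ = 0.66:
  ψ₂ = 0.660: g = -0.0404, g' = -0.441 → ψ₂ = 0.568
  ψ₂ = 0.568: g = 0.0033, g' = -0.518 → ψ₂ = 0.575
Converged at ψ₂ = 0.575.
  acetone: x = 0.048, y = 0.343
  o-xylene: x = 0.952, y = 0.657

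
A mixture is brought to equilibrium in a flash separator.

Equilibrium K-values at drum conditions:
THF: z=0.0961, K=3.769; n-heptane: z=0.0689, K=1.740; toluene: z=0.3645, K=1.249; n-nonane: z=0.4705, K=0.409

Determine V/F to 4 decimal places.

V/F = 0.1771

Rachford–Rice: g(V/F) = Σ zᵢ(Kᵢ−1)/(1+V/F(Kᵢ−1)) = 0.
Feasibility: ΣzᵢKᵢ = 1.1298, Σzᵢ/Kᵢ = 1.5073 — both > 1, two phases present.
Newton–Raphson from V/F = 0.31:
  V/F = 0.3100: g = -0.07152, g' = -0.5041 → V/F = 0.1681
  V/F = 0.1681: g = 0.00528, g' = -0.5963 → V/F = 0.1770
  V/F = 0.1770: g = 0.00004, g' = -0.5871 → V/F = 0.1771
Converged at V/F = 0.1771.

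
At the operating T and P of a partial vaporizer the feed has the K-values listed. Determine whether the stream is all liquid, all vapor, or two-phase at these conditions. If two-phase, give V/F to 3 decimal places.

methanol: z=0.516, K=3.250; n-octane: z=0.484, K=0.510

two-phase, V/F = 0.838

ΣzᵢKᵢ = 1.924; Σzᵢ/Kᵢ = 1.108.
Both exceed 1, so a two-phase solution exists.
Let ψ = V/F and solve Σ zᵢ(Kᵢ−1)/(1+ψ(Kᵢ−1)) = 0.
Iterate (Newton) starting at ψ = 0.5:
  ψ = 0.500: g = 0.2322, g' = -0.782 → ψ = 0.797
  ψ = 0.797: g = 0.0266, g' = -0.648 → ψ = 0.838
Converged at ψ = 0.838.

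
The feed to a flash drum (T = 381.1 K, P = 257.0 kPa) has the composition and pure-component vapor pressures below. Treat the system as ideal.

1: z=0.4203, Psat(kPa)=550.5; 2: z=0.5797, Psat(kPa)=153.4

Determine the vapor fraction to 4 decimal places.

Raoult's law: Kᵢ = Pᵢˢᵃᵗ/P = Pᵢˢᵃᵗ/257.0.
  K_1 = 550.5/257.0 = 2.142023, K_2 = 153.4/257.0 = 0.596887
Rachford–Rice: g(ψ) = Σ zᵢ(Kᵢ−1)/(1+ψ(Kᵢ−1)) = 0.
g(0) = ΣzᵢKᵢ − 1 = 0.2463 and g(1) = 1 − Σzᵢ/Kᵢ = -0.1674, so a root lies in (0, 1).
Binary case is linear: z₁(K₁−1)(1+ψ(K₂−1)) + z₂(K₂−1)(1+ψ(K₁−1)) = 0
⇒ ψ = [z₁(K₁−1)+z₂(K₂−1)] / [−(K₁−1)(K₂−1)] = 0.24631/0.46036 = 0.5350

ψ = 0.5350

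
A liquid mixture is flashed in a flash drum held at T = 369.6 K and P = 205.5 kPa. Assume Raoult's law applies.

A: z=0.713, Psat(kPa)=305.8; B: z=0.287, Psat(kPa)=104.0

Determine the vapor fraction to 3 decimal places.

ψ = 0.856

Raoult's law: Kᵢ = Pᵢˢᵃᵗ/P = Pᵢˢᵃᵗ/205.5.
  K_A = 305.8/205.5 = 1.48808, K_B = 104.0/205.5 = 0.50608
Rachford–Rice: g(ψ) = Σ zᵢ(Kᵢ−1)/(1+ψ(Kᵢ−1)) = 0.
g(0) = ΣzᵢKᵢ − 1 = 0.206 and g(1) = 1 − Σzᵢ/Kᵢ = -0.046, so a root lies in (0, 1).
Binary case is linear: z₁(K₁−1)(1+ψ(K₂−1)) + z₂(K₂−1)(1+ψ(K₁−1)) = 0
⇒ ψ = [z₁(K₁−1)+z₂(K₂−1)] / [−(K₁−1)(K₂−1)] = 0.2062/0.2411 = 0.856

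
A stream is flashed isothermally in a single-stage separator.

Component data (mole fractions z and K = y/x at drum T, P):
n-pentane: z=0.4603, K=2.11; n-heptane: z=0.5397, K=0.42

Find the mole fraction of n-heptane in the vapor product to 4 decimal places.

y_n-heptane = 0.2759

Let β = V/F and solve Σ zᵢ(Kᵢ−1)/(1+β(Kᵢ−1)) = 0.
Feasibility: ΣzᵢKᵢ = 1.1979, Σzᵢ/Kᵢ = 1.5032 — both > 1, two phases present.
Newton–Raphson from β = 0.69:
  β = 0.6900: g = -0.23255, g' = -0.6865 → β = 0.3513
  β = 0.3513: g = -0.02551, g' = -0.5799 → β = 0.3073
  β = 0.3073: g = 0.00008, g' = -0.5842 → β = 0.3074
Converged at β = 0.3074.
Compositions from xᵢ = zᵢ/(1+β(Kᵢ−1)), yᵢ = Kᵢxᵢ:
  n-pentane: x = 0.3432, y = 0.7241
  n-heptane: x = 0.6568, y = 0.2759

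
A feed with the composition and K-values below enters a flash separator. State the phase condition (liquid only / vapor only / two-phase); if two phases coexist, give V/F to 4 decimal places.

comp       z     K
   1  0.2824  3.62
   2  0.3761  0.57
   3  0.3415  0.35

ΣzᵢKᵢ = 1.3562; Σzᵢ/Kᵢ = 1.7135.
Both exceed 1, so a two-phase solution exists.
Rachford–Rice: g(ψ) = Σ zᵢ(Kᵢ−1)/(1+ψ(Kᵢ−1)) = 0.
Newton–Raphson from ψ = 0.39:
  ψ = 0.3900: g = -0.12571, g' = -0.8335 → ψ = 0.2392
  ψ = 0.2392: g = 0.01175, g' = -1.0213 → ψ = 0.2507
  ψ = 0.2507: g = 0.00013, g' = -0.9995 → ψ = 0.2508
Converged at ψ = 0.2508.

two-phase, V/F = 0.2508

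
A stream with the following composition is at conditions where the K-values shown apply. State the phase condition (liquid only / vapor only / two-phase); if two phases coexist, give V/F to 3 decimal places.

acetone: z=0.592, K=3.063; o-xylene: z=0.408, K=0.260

ΣzᵢKᵢ = 1.919; Σzᵢ/Kᵢ = 1.763.
Both exceed 1, so a two-phase solution exists.
Rachford–Rice: g(ψ) = Σ zᵢ(Kᵢ−1)/(1+ψ(Kᵢ−1)) = 0.
Binary case is linear: z₁(K₁−1)(1+ψ(K₂−1)) + z₂(K₂−1)(1+ψ(K₁−1)) = 0
⇒ ψ = [z₁(K₁−1)+z₂(K₂−1)] / [−(K₁−1)(K₂−1)] = 0.9194/1.5266 = 0.602

two-phase, V/F = 0.602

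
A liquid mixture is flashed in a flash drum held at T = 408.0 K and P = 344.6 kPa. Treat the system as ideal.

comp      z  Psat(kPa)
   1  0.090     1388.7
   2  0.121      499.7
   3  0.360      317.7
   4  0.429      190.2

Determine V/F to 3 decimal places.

Raoult's law: Kᵢ = Pᵢˢᵃᵗ/P = Pᵢˢᵃᵗ/344.6.
  K_1 = 1388.7/344.6 = 4.02989, K_2 = 499.7/344.6 = 1.45009, K_3 = 317.7/344.6 = 0.92194, K_4 = 190.2/344.6 = 0.55194
Newton iteration, V/F⁰ = 0.7:
  V/F = 0.700: g = -0.1810, g' = -0.284 → V/F = 0.063
  V/F = 0.063: g = 0.0557, g' = -0.698 → V/F = 0.143
  V/F = 0.143: g = 0.0076, g' = -0.524 → V/F = 0.158
Converged at V/F = 0.158.

V/F = 0.158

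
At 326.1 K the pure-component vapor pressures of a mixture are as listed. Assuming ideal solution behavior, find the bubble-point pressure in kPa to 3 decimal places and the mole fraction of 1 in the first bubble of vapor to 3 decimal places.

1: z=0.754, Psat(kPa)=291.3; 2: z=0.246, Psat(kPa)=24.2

At the bubble point ψ → 0, so ΣzᵢKᵢ = 1 with Kᵢ = Pᵢˢᵃᵗ/P ⇒ P = ΣzᵢPᵢˢᵃᵗ.
P = 0.754·291.3 + 0.246·24.2 = 225.593 kPa
yᵢ = zᵢPᵢˢᵃᵗ/P ⇒ y_1 = 0.754·291.3/225.593 = 0.974

Pbub = 225.593 kPa, y_1 = 0.974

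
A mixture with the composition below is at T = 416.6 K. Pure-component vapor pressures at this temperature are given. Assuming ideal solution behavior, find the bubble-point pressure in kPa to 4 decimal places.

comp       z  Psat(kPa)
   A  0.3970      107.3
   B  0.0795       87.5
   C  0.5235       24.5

At the bubble point ψ → 0, so ΣzᵢKᵢ = 1 with Kᵢ = Pᵢˢᵃᵗ/P ⇒ P = ΣzᵢPᵢˢᵃᵗ.
P = 0.3970·107.3 + 0.0795·87.5 + 0.5235·24.5 = 62.3801 kPa

Pbub = 62.3801 kPa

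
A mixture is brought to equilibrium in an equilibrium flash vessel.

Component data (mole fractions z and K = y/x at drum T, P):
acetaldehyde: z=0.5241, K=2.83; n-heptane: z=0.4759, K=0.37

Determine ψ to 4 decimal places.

Material balance + equilibrium reduce to Σ zᵢ(Kᵢ−1)/(1+ψ(Kᵢ−1)) = 0.
g(0) = ΣzᵢKᵢ − 1 = 0.6593 and g(1) = 1 − Σzᵢ/Kᵢ = -0.4714, so a root lies in (0, 1).
Iterate (Newton) starting at ψ = 0.61:
  ψ = 0.6100: g = -0.03376, g' = -0.8902 → ψ = 0.5721
  ψ = 0.5721: g = -0.00020, g' = -0.8806 → ψ = 0.5719
Converged at ψ = 0.5719.

ψ = 0.5719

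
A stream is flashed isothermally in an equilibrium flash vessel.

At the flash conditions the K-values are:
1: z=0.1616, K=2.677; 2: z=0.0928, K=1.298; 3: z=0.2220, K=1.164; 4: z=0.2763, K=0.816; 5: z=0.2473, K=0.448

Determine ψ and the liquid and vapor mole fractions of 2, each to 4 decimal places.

Material balance + equilibrium reduce to Σ zᵢ(Kᵢ−1)/(1+ψ(Kᵢ−1)) = 0.
Feasibility: ΣzᵢKᵢ = 1.1477, Σzᵢ/Kᵢ = 1.2132 — both > 1, two phases present.
Iterate (Newton) starting at ψ = 0.59:
  ψ = 0.5900: g = -0.06653, g' = -0.3032 → ψ = 0.3706
  ψ = 0.3706: g = 0.00018, g' = -0.3147 → ψ = 0.3712
Converged at ψ = 0.3712.
Compositions from xᵢ = zᵢ/(1+ψ(Kᵢ−1)), yᵢ = Kᵢxᵢ:
  1: x = 0.0996, y = 0.2666
  2: x = 0.0836, y = 0.1085
  3: x = 0.2093, y = 0.2436
  4: x = 0.2966, y = 0.2420
  5: x = 0.3110, y = 0.1393

ψ = 0.3712, x_2 = 0.0836, y_2 = 0.1085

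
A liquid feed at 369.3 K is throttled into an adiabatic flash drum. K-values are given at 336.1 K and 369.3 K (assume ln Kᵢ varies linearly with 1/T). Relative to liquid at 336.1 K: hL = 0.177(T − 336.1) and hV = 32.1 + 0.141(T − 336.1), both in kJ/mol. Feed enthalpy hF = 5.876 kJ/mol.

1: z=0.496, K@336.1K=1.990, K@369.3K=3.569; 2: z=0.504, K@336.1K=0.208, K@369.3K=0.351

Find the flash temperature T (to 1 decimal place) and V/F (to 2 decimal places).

Adiabatic flash: solve Rachford–Rice at each trial T, then check hF = ψ·hV(T) + (1−ψ)·hL(T).
  T = 336.1 K: K = (1.990, 0.208), RR gives ψ = 0.117, H_out = 3.761 kJ/mol
  T = 369.3 K: K = (3.569, 0.351), RR gives ψ = 0.568, H_out = 23.432 kJ/mol
  T = 352.7 K: K = (2.702, 0.274), RR gives ψ = 0.387, H_out = 15.118 kJ/mol
  T = 344.4 K: K = (2.327, 0.239), RR gives ψ = 0.272, H_out = 10.130 kJ/mol
  T = 340.2 K: K = (2.152, 0.223), RR gives ψ = 0.201, H_out = 7.148 kJ/mol
  T = 338.1 K: K = (2.068, 0.215), RR gives ψ = 0.160, H_out = 5.484 kJ/mol
Linear interpolation between T = 338.1 (H_out = 5.484) and T = 340.2 (H_out = 7.148) on hF = 5.876 gives T ≈ 338.6 K, at which ψ = 0.17.

T = 338.6 K, V/F = 0.17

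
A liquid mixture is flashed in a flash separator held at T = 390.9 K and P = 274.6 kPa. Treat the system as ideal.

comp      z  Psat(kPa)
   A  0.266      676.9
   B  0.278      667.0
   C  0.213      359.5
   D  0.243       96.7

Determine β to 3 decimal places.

β = 0.919

Raoult's law: Kᵢ = Pᵢˢᵃᵗ/P = Pᵢˢᵃᵗ/274.6.
  K_A = 676.9/274.6 = 2.46504, K_B = 667.0/274.6 = 2.42899, K_C = 359.5/274.6 = 1.30918, K_D = 96.7/274.6 = 0.35215
Iterate (Newton) starting at β = 0.66:
  β = 0.660: g = 0.1822, g' = -0.623 → β = 0.952
  β = 0.952: g = -0.0292, g' = -0.909 → β = 0.920
  β = 0.920: g = -0.0010, g' = -0.847 → β = 0.919
Converged at β = 0.919.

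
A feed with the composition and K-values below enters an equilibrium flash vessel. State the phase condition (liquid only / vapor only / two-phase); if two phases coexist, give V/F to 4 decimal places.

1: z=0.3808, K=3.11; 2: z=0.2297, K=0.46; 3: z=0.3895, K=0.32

ΣzᵢKᵢ = 1.4146; Σzᵢ/Kᵢ = 1.8390.
Both exceed 1, so a two-phase solution exists.
Iterate (Newton) starting at ψ = 0.5:
  ψ = 0.5000: g = -0.18023, g' = -0.9406 → ψ = 0.3084
  ψ = 0.3084: g = 0.00279, g' = -1.0070 → ψ = 0.3112
Converged at ψ = 0.3112.

two-phase, V/F = 0.3112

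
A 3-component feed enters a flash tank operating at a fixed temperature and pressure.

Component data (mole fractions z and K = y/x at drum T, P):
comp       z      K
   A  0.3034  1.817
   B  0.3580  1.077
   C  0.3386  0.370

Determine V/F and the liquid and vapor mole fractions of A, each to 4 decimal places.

V/F = 0.1882, x_A = 0.2630, y_A = 0.4778

Newton–Raphson from V/F = 0.37:
  V/F = 0.3700: g = -0.06101, g' = -0.3499 → V/F = 0.1956
  V/F = 0.1956: g = -0.00243, g' = -0.3274 → V/F = 0.1882
Converged at V/F = 0.1882.
Compositions from xᵢ = zᵢ/(1+V/F(Kᵢ−1)), yᵢ = Kᵢxᵢ:
  A: x = 0.2630, y = 0.4778
  B: x = 0.3529, y = 0.3801
  C: x = 0.3841, y = 0.1421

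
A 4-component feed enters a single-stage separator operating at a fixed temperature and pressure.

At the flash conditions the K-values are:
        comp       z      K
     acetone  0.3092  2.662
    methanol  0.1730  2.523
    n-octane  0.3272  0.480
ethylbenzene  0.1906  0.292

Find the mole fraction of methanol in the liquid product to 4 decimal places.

Let ψ = V/F and solve Σ zᵢ(Kᵢ−1)/(1+ψ(Kᵢ−1)) = 0.
Feasibility: ΣzᵢKᵢ = 1.4723, Σzᵢ/Kᵢ = 1.5191 — both > 1, two phases present.
Iterate (Newton) starting at ψ = 0.44:
  ψ = 0.4400: g = 0.03796, g' = -0.7791 → ψ = 0.4887
  ψ = 0.4887: g = 0.00015, g' = -0.7744 → ψ = 0.4889
Converged at ψ = 0.4889.
Compositions from xᵢ = zᵢ/(1+ψ(Kᵢ−1)), yᵢ = Kᵢxᵢ:
  acetone: x = 0.1706, y = 0.4541
  methanol: x = 0.0992, y = 0.2502
  n-octane: x = 0.4387, y = 0.2106
  ethylbenzene: x = 0.2915, y = 0.0851

x_methanol = 0.0992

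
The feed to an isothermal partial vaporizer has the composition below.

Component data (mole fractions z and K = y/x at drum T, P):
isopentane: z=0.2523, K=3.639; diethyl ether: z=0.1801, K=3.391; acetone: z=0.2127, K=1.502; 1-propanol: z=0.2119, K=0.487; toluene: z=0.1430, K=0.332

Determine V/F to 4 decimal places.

Material balance + equilibrium reduce to Σ zᵢ(Kᵢ−1)/(1+V/F(Kᵢ−1)) = 0.
Feasibility: ΣzᵢKᵢ = 1.9990, Σzᵢ/Kᵢ = 1.1299 — both > 1, two phases present.
Newton–Raphson from V/F = 0.38:
  V/F = 0.3800: g = 0.38469, g' = -0.9591 → V/F = 0.7811
  V/F = 0.7811: g = 0.06325, g' = -0.7746 → V/F = 0.8627
  V/F = 0.8627: g = -0.00216, g' = -0.8344 → V/F = 0.8601
Converged at V/F = 0.8601.

V/F = 0.8601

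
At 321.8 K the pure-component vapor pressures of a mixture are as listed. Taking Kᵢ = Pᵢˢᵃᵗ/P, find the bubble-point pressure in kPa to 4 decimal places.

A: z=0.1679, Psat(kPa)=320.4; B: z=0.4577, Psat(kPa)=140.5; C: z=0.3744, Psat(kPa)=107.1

At the bubble point ψ → 0, so ΣzᵢKᵢ = 1 with Kᵢ = Pᵢˢᵃᵗ/P ⇒ P = ΣzᵢPᵢˢᵃᵗ.
P = 0.1679·320.4 + 0.4577·140.5 + 0.3744·107.1 = 158.2002 kPa

Pbub = 158.2002 kPa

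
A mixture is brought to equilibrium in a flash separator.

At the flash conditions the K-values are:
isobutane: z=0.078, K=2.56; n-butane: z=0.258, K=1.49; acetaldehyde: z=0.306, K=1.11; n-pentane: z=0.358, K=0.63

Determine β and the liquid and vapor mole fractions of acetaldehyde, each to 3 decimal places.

Let β = V/F and solve Σ zᵢ(Kᵢ−1)/(1+β(Kᵢ−1)) = 0.
g(0) = ΣzᵢKᵢ − 1 = 0.149 and g(1) = 1 − Σzᵢ/Kᵢ = -0.048, so a root lies in (0, 1).
Newton–Raphson from β = 0.5:
  β = 0.500: g = 0.0393, g' = -0.177 → β = 0.722
  β = 0.722: g = 0.0011, g' = -0.170 → β = 0.728
Converged at β = 0.728.
Compositions from xᵢ = zᵢ/(1+β(Kᵢ−1)), yᵢ = Kᵢxᵢ:
  isobutane: x = 0.037, y = 0.093
  n-butane: x = 0.190, y = 0.283
  acetaldehyde: x = 0.283, y = 0.314
  n-pentane: x = 0.490, y = 0.309

β = 0.728, x_acetaldehyde = 0.283, y_acetaldehyde = 0.314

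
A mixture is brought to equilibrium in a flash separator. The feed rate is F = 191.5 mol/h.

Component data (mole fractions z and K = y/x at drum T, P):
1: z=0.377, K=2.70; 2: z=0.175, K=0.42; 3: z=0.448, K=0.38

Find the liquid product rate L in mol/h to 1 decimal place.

Rachford–Rice: g(β) = Σ zᵢ(Kᵢ−1)/(1+β(Kᵢ−1)) = 0.
Check two-phase: ΣzᵢKᵢ = 1.262 > 1 and Σzᵢ/Kᵢ = 1.735 > 1, so g(0) = 0.262 > 0 and g(1) = -0.735 < 0.
Newton iteration, β⁰ = 0.33:
  β = 0.330: g = -0.0642, g' = -0.809 → β = 0.251
  β = 0.251: g = 0.0017, g' = -0.858 → β = 0.253
Converged at β = 0.253.
Then V = β·F = 0.2527·191.5 = 48.4 mol/h and L = F − V = 143.1 mol/h.

L = 143.1 mol/h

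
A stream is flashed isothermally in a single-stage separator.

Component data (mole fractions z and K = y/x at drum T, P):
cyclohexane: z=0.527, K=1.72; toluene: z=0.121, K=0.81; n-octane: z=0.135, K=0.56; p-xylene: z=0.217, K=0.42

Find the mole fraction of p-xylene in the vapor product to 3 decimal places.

y_p-xylene = 0.128

Rachford–Rice: g(ψ) = Σ zᵢ(Kᵢ−1)/(1+ψ(Kᵢ−1)) = 0.
Feasibility: ΣzᵢKᵢ = 1.171, Σzᵢ/Kᵢ = 1.214 — both > 1, two phases present.
Newton iteration, ψ⁰ = 0.5:
  ψ = 0.500: g = 0.0002, g' = -0.341 → ψ = 0.501
Converged at ψ = 0.501.
Compositions from xᵢ = zᵢ/(1+ψ(Kᵢ−1)), yᵢ = Kᵢxᵢ:
  cyclohexane: x = 0.387, y = 0.666
  toluene: x = 0.134, y = 0.108
  n-octane: x = 0.173, y = 0.097
  p-xylene: x = 0.306, y = 0.128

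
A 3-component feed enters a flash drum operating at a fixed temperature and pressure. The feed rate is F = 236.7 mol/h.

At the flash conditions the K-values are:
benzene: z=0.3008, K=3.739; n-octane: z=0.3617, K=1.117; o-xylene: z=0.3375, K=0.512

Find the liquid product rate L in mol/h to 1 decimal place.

L = 33.0 mol/h

Let ψ = V/F and solve Σ zᵢ(Kᵢ−1)/(1+ψ(Kᵢ−1)) = 0.
Check two-phase: ΣzᵢKᵢ = 1.7015 > 1 and Σzᵢ/Kᵢ = 1.0634 > 1, so g(0) = 0.7015 > 0 and g(1) = -0.0634 < 0.
Iterate (Newton) starting at ψ = 0.5:
  ψ = 0.5000: g = 0.16983, g' = -0.5470 → ψ = 0.8105
  ψ = 0.8105: g = 0.02206, g' = -0.4417 → ψ = 0.8604
Converged at ψ = 0.8604.
Then V = ψ·F = 0.8604·236.7 = 203.7 mol/h and L = F − V = 33.0 mol/h.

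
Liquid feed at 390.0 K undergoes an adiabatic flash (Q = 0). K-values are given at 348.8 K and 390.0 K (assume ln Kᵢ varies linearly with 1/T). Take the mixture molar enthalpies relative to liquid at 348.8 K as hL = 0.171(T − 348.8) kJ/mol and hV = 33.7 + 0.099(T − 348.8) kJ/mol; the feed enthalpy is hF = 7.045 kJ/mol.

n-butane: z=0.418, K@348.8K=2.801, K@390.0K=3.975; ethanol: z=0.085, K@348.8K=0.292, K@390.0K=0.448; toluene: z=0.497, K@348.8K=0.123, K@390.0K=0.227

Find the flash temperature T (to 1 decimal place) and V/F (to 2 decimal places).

T = 352.8 K, V/F = 0.19

Adiabatic flash: solve Rachford–Rice at each trial T, then check hF = ψ·hV(T) + (1−ψ)·hL(T).
  T = 348.8 K: K = (2.801, 0.292, 0.123), RR gives ψ = 0.167, H_out = 5.624 kJ/mol
  T = 390.0 K: K = (3.975, 0.448, 0.227), RR gives ψ = 0.367, H_out = 18.310 kJ/mol
  T = 369.4 K: K = (3.369, 0.366, 0.170), RR gives ψ = 0.275, H_out = 12.380 kJ/mol
  T = 359.1 K: K = (3.080, 0.328, 0.145), RR gives ψ = 0.224, H_out = 9.156 kJ/mol
  T = 354.0 K: K = (2.941, 0.310, 0.134), RR gives ψ = 0.197, H_out = 7.454 kJ/mol
  T = 351.4 K: K = (2.871, 0.301, 0.128), RR gives ψ = 0.182, H_out = 6.552 kJ/mol
  T = 352.7 K: K = (2.906, 0.305, 0.131), RR gives ψ = 0.190, H_out = 7.006 kJ/mol
Linear interpolation between T = 352.7 (H_out = 7.006) and T = 354.0 (H_out = 7.454) on hF = 7.045 gives T ≈ 352.8 K, at which ψ = 0.19.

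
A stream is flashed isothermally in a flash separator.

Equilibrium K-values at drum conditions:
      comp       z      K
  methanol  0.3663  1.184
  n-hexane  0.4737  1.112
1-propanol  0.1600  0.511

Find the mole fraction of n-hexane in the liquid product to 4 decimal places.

x_n-hexane = 0.4440

Material balance + equilibrium reduce to Σ zᵢ(Kᵢ−1)/(1+ψ(Kᵢ−1)) = 0.
Check two-phase: ΣzᵢKᵢ = 1.0422 > 1 and Σzᵢ/Kᵢ = 1.0485 > 1, so g(0) = 0.0422 > 0 and g(1) = -0.0485 < 0.
Newton–Raphson from ψ = 0.41:
  ψ = 0.4100: g = 0.01554, g' = -0.0760 → ψ = 0.6144
  ψ = 0.6144: g = -0.00165, g' = -0.0934 → ψ = 0.5967
  ψ = 0.5967: g = -0.00002, g' = -0.0916 → ψ = 0.5966
Converged at ψ = 0.5966.
Compositions from xᵢ = zᵢ/(1+ψ(Kᵢ−1)), yᵢ = Kᵢxᵢ:
  methanol: x = 0.3301, y = 0.3908
  n-hexane: x = 0.4440, y = 0.4938
  1-propanol: x = 0.2259, y = 0.1154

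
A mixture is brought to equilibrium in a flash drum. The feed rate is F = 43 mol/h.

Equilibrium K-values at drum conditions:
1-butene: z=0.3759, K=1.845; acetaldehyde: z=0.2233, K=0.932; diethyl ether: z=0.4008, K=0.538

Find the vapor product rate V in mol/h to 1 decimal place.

V = 16.4 mol/h

Material balance + equilibrium reduce to Σ zᵢ(Kᵢ−1)/(1+V/F(Kᵢ−1)) = 0.
Feasibility: ΣzᵢKᵢ = 1.1173, Σzᵢ/Kᵢ = 1.1883 — both > 1, two phases present.
Newton–Raphson from V/F = 0.44:
  V/F = 0.4400: g = -0.01652, g' = -0.2785 → V/F = 0.3807
  V/F = 0.3807: g = 0.00005, g' = -0.2807 → V/F = 0.3809
Converged at V/F = 0.3809.
Then V = V/F·F = 0.3809·43 = 16.4 mol/h and L = F − V = 26.6 mol/h.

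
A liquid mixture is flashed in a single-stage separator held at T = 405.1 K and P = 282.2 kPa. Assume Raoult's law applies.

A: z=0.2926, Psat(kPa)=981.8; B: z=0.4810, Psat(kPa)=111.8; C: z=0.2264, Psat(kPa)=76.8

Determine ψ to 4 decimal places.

ψ = 0.1689

Raoult's law: Kᵢ = Pᵢˢᵃᵗ/P = Pᵢˢᵃᵗ/282.2.
  K_A = 981.8/282.2 = 3.479093, K_B = 111.8/282.2 = 0.396173, K_C = 76.8/282.2 = 0.272147
Let ψ = V/F and solve Σ zᵢ(Kᵢ−1)/(1+ψ(Kᵢ−1)) = 0.
g(0) = ΣzᵢKᵢ − 1 = 0.2702 and g(1) = 1 − Σzᵢ/Kᵢ = -1.1301, so a root lies in (0, 1).
Newton iteration, ψ⁰ = 0.5:
  ψ = 0.5000: g = -0.35122, g' = -1.0149 → ψ = 0.1539
  ψ = 0.1539: g = 0.01926, g' = -1.3074 → ψ = 0.1687
  ψ = 0.1687: g = 0.00030, g' = -1.2675 → ψ = 0.1689
Converged at ψ = 0.1689.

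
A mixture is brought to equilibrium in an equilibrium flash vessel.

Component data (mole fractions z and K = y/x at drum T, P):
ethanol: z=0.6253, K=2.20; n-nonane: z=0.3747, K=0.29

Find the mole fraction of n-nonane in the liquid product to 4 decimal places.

x_n-nonane = 0.6283

Newton iteration, V/F⁰ = 0.5:
  V/F = 0.5000: g = 0.05651, g' = -0.8058 → V/F = 0.5701
  V/F = 0.5701: g = -0.00143, g' = -0.8506 → V/F = 0.5685
Converged at V/F = 0.5685.
Compositions from xᵢ = zᵢ/(1+V/F(Kᵢ−1)), yᵢ = Kᵢxᵢ:
  ethanol: x = 0.3717, y = 0.8178
  n-nonane: x = 0.6283, y = 0.1822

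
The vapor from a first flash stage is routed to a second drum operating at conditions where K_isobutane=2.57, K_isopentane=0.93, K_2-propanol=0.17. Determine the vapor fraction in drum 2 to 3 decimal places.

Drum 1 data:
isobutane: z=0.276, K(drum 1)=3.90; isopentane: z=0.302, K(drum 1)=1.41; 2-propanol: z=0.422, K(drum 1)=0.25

V/F (drum 2) = 0.730

Drum 1:
Rachford–Rice: g(ψ₁) = Σ zᵢ(Kᵢ−1)/(1+ψ₁(Kᵢ−1)) = 0.
Feasibility: ΣzᵢKᵢ = 1.608, Σzᵢ/Kᵢ = 1.973 — both > 1, two phases present.
Newton iteration, ψ₁⁰ = 0.34:
  ψ₁ = 0.340: g = 0.0869, g' = -1.055 → ψ₁ = 0.422
  ψ₁ = 0.422: g = 0.0021, g' = -1.014 → ψ₁ = 0.424
Converged at ψ₁ = 0.424.
Drum-1 compositions:
  isobutane: x = 0.124, y = 0.483
  isopentane: x = 0.257, y = 0.363
  2-propanol: x = 0.619, y = 0.155
Drum-2 feed = drum-1 vapor: z₂ = (0.4825, 0.3627, 0.1548).
Drum 2:
Newton–Raphson from ψ₂ = 0.5:
  ψ₂ = 0.500: g = 0.1785, g' = -0.687 → ψ₂ = 0.760
  ψ₂ = 0.760: g = -0.0293, g' = -1.031 → ψ₂ = 0.732
  ψ₂ = 0.732: g = -0.0012, g' = -0.951 → ψ₂ = 0.730
Converged at ψ₂ = 0.730.
  isobutane: x = 0.225, y = 0.578
  isopentane: x = 0.382, y = 0.355
  2-propanol: x = 0.393, y = 0.067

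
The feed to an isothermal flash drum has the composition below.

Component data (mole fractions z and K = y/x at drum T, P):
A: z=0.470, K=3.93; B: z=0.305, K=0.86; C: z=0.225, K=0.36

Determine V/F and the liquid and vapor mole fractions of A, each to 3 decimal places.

V/F = 0.888, x_A = 0.130, y_A = 0.513

Iterate (Newton) starting at V/F = 0.5:
  V/F = 0.500: g = 0.3010, g' = -0.870 → V/F = 0.846
  V/F = 0.846: g = 0.0335, g' = -0.779 → V/F = 0.889
  V/F = 0.889: g = -0.0007, g' = -0.814 → V/F = 0.888
Converged at V/F = 0.888.
Compositions from xᵢ = zᵢ/(1+V/F(Kᵢ−1)), yᵢ = Kᵢxᵢ:
  A: x = 0.130, y = 0.513
  B: x = 0.348, y = 0.300
  C: x = 0.521, y = 0.188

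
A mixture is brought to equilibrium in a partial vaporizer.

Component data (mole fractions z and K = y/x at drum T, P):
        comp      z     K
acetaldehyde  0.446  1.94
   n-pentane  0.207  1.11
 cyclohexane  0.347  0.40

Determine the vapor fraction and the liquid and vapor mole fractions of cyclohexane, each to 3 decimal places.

Let ψ = V/F and solve Σ zᵢ(Kᵢ−1)/(1+ψ(Kᵢ−1)) = 0.
Feasibility: ΣzᵢKᵢ = 1.234, Σzᵢ/Kᵢ = 1.284 — both > 1, two phases present.
Newton–Raphson from ψ = 0.39:
  ψ = 0.390: g = 0.0568, g' = -0.426 → ψ = 0.523
  ψ = 0.523: g = -0.0009, g' = -0.445 → ψ = 0.521
Converged at ψ = 0.521.
Compositions from xᵢ = zᵢ/(1+ψ(Kᵢ−1)), yᵢ = Kᵢxᵢ:
  acetaldehyde: x = 0.299, y = 0.581
  n-pentane: x = 0.196, y = 0.217
  cyclohexane: x = 0.505, y = 0.202

ψ = 0.521, x_cyclohexane = 0.505, y_cyclohexane = 0.202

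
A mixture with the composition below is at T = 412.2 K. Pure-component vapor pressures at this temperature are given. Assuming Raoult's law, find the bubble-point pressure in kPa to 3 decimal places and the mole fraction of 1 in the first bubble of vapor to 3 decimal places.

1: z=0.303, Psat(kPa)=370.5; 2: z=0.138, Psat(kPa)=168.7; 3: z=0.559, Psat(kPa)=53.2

Pbub = 165.281 kPa, y_1 = 0.679

At the bubble point ψ → 0, so ΣzᵢKᵢ = 1 with Kᵢ = Pᵢˢᵃᵗ/P ⇒ P = ΣzᵢPᵢˢᵃᵗ.
P = 0.303·370.5 + 0.138·168.7 + 0.559·53.2 = 165.281 kPa
yᵢ = zᵢPᵢˢᵃᵗ/P ⇒ y_1 = 0.303·370.5/165.281 = 0.679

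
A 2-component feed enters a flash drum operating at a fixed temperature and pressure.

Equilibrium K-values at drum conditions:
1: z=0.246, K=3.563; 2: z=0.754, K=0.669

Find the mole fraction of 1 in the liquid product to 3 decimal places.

x_1 = 0.114

Material balance + equilibrium reduce to Σ zᵢ(Kᵢ−1)/(1+V/F(Kᵢ−1)) = 0.
g(0) = ΣzᵢKᵢ − 1 = 0.381 and g(1) = 1 − Σzᵢ/Kᵢ = -0.196, so a root lies in (0, 1).
Binary case is linear: z₁(K₁−1)(1+V/F(K₂−1)) + z₂(K₂−1)(1+V/F(K₁−1)) = 0
⇒ V/F = [z₁(K₁−1)+z₂(K₂−1)] / [−(K₁−1)(K₂−1)] = 0.3809/0.8484 = 0.449
Compositions from xᵢ = zᵢ/(1+V/F(Kᵢ−1)), yᵢ = Kᵢxᵢ:
  1: x = 0.114, y = 0.408
  2: x = 0.886, y = 0.592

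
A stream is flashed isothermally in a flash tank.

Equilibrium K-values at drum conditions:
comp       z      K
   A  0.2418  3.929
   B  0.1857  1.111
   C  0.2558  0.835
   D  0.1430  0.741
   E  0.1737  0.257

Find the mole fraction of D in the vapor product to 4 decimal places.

Let β = V/F and solve Σ zᵢ(Kᵢ−1)/(1+β(Kᵢ−1)) = 0.
Feasibility: ΣzᵢKᵢ = 1.5205, Σzᵢ/Kᵢ = 1.4039 — both > 1, two phases present.
Newton iteration, β⁰ = 0.33:
  β = 0.3300: g = 0.12390, g' = -0.7261 → β = 0.5006
  β = 0.5006: g = 0.01262, g' = -0.6071 → β = 0.5214
  β = 0.5214: g = 0.00004, g' = -0.6035 → β = 0.5215
Converged at β = 0.5215.
Compositions from xᵢ = zᵢ/(1+β(Kᵢ−1)), yᵢ = Kᵢxᵢ:
  A: x = 0.0957, y = 0.3759
  B: x = 0.1755, y = 0.1950
  C: x = 0.2799, y = 0.2337
  D: x = 0.1653, y = 0.1225
  E: x = 0.2836, y = 0.0729

y_D = 0.1225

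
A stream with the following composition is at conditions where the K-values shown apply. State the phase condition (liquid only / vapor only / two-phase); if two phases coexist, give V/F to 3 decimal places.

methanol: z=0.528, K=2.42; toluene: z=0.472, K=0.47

ΣzᵢKᵢ = 1.500; Σzᵢ/Kᵢ = 1.222.
Both exceed 1, so a two-phase solution exists.
Binary case is linear: z₁(K₁−1)(1+ψ(K₂−1)) + z₂(K₂−1)(1+ψ(K₁−1)) = 0
⇒ ψ = [z₁(K₁−1)+z₂(K₂−1)] / [−(K₁−1)(K₂−1)] = 0.4996/0.7526 = 0.664

two-phase, V/F = 0.664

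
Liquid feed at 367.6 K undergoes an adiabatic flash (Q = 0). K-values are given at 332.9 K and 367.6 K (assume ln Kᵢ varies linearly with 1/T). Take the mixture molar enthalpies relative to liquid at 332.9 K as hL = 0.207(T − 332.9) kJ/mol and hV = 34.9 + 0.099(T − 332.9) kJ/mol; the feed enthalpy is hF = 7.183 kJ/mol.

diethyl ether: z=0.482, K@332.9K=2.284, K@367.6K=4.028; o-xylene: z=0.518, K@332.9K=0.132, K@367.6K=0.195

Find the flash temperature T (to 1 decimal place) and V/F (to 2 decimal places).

Adiabatic flash: solve Rachford–Rice at each trial T, then check hF = ψ·hV(T) + (1−ψ)·hL(T).
  T = 332.9 K: K = (2.284, 0.132), RR gives ψ = 0.152, H_out = 5.300 kJ/mol
  T = 367.6 K: K = (4.028, 0.195), RR gives ψ = 0.428, H_out = 20.506 kJ/mol
  T = 350.2 K: K = (3.074, 0.162), RR gives ψ = 0.325, H_out = 14.326 kJ/mol
  T = 341.5 K: K = (2.657, 0.146), RR gives ψ = 0.252, H_out = 10.346 kJ/mol
  T = 337.2 K: K = (2.466, 0.139), RR gives ψ = 0.207, H_out = 8.003 kJ/mol
  T = 335.0 K: K = (2.372, 0.135), RR gives ψ = 0.180, H_out = 6.672 kJ/mol
Linear interpolation between T = 335.0 (H_out = 6.672) and T = 337.2 (H_out = 8.003) on hF = 7.183 gives T ≈ 335.8 K, at which ψ = 0.19.

T = 335.8 K, V/F = 0.19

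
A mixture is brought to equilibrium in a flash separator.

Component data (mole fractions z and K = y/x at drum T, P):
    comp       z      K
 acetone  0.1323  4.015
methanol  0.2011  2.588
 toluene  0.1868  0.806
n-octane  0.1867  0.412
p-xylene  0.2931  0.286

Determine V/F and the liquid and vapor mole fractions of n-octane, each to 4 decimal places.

V/F = 0.2865, x_n-octane = 0.2245, y_n-octane = 0.0925

Rachford–Rice: g(V/F) = Σ zᵢ(Kᵢ−1)/(1+V/F(Kᵢ−1)) = 0.
Check two-phase: ΣzᵢKᵢ = 1.3629 > 1 and Σzᵢ/Kᵢ = 1.8204 > 1, so g(0) = 0.3629 > 0 and g(1) = -0.8204 < 0.
Iterate (Newton) starting at V/F = 0.5:
  V/F = 0.5000: g = -0.18401, g' = -0.8484 → V/F = 0.2831
  V/F = 0.2831: g = 0.00316, g' = -0.9269 → V/F = 0.2865
Converged at V/F = 0.2865.
Compositions from xᵢ = zᵢ/(1+V/F(Kᵢ−1)), yᵢ = Kᵢxᵢ:
  acetone: x = 0.0710, y = 0.2850
  methanol: x = 0.1382, y = 0.3577
  toluene: x = 0.1978, y = 0.1594
  n-octane: x = 0.2245, y = 0.0925
  p-xylene: x = 0.3685, y = 0.1054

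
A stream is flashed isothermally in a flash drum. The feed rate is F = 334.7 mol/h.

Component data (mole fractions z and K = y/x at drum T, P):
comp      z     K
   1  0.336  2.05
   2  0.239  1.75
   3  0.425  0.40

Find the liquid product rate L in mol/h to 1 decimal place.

Rachford–Rice: g(V/F) = Σ zᵢ(Kᵢ−1)/(1+V/F(Kᵢ−1)) = 0.
g(0) = ΣzᵢKᵢ − 1 = 0.277 and g(1) = 1 − Σzᵢ/Kᵢ = -0.363, so a root lies in (0, 1).
Iterate (Newton) starting at V/F = 0.5:
  V/F = 0.500: g = -0.0026, g' = -0.543 → V/F = 0.495
Converged at V/F = 0.495.
Then V = V/F·F = 0.4952·334.7 = 165.8 mol/h and L = F − V = 168.9 mol/h.

L = 168.9 mol/h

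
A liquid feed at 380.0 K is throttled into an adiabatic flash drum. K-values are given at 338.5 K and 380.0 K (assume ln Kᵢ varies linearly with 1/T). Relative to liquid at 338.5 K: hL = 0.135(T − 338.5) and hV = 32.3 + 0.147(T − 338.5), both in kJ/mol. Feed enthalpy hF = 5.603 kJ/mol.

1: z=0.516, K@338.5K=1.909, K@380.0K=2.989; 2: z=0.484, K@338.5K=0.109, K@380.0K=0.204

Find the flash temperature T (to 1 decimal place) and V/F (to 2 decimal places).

T = 345.9 K, V/F = 0.14

Adiabatic flash: solve Rachford–Rice at each trial T, then check hF = ψ·hV(T) + (1−ψ)·hL(T).
  T = 338.5 K: K = (1.909, 0.109), RR gives ψ = 0.047, H_out = 1.507 kJ/mol
  T = 380.0 K: K = (2.989, 0.204), RR gives ψ = 0.405, H_out = 18.883 kJ/mol
  T = 359.2 K: K = (2.419, 0.152), RR gives ψ = 0.267, H_out = 11.488 kJ/mol
  T = 348.9 K: K = (2.158, 0.129), RR gives ψ = 0.175, H_out = 7.063 kJ/mol
  T = 343.7 K: K = (2.031, 0.119), RR gives ψ = 0.116, H_out = 4.467 kJ/mol
  T = 346.3 K: K = (2.094, 0.124), RR gives ψ = 0.147, H_out = 5.803 kJ/mol
  T = 345.0 K: K = (2.063, 0.121), RR gives ψ = 0.132, H_out = 5.145 kJ/mol
Linear interpolation between T = 345.0 (H_out = 5.145) and T = 346.3 (H_out = 5.803) on hF = 5.603 gives T ≈ 345.9 K, at which ψ = 0.14.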